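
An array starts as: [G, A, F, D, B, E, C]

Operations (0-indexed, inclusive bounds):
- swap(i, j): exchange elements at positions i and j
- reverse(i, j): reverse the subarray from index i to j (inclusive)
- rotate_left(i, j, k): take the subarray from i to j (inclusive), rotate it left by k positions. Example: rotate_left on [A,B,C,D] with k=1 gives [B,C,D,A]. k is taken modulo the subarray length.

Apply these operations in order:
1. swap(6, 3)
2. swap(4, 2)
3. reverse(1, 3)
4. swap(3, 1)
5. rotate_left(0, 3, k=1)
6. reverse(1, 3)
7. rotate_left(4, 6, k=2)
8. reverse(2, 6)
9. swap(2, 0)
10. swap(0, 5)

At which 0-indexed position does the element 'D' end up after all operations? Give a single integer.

After 1 (swap(6, 3)): [G, A, F, C, B, E, D]
After 2 (swap(4, 2)): [G, A, B, C, F, E, D]
After 3 (reverse(1, 3)): [G, C, B, A, F, E, D]
After 4 (swap(3, 1)): [G, A, B, C, F, E, D]
After 5 (rotate_left(0, 3, k=1)): [A, B, C, G, F, E, D]
After 6 (reverse(1, 3)): [A, G, C, B, F, E, D]
After 7 (rotate_left(4, 6, k=2)): [A, G, C, B, D, F, E]
After 8 (reverse(2, 6)): [A, G, E, F, D, B, C]
After 9 (swap(2, 0)): [E, G, A, F, D, B, C]
After 10 (swap(0, 5)): [B, G, A, F, D, E, C]

Answer: 4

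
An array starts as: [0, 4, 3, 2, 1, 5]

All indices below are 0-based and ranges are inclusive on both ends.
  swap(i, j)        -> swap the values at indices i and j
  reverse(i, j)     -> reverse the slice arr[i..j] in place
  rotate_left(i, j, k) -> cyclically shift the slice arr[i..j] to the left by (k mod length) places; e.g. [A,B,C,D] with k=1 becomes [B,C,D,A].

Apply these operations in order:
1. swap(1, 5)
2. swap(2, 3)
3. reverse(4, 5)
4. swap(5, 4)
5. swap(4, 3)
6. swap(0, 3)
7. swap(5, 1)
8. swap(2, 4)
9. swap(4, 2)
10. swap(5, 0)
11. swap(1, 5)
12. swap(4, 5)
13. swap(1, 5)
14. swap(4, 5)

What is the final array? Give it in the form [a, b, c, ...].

Answer: [5, 3, 2, 0, 1, 4]

Derivation:
After 1 (swap(1, 5)): [0, 5, 3, 2, 1, 4]
After 2 (swap(2, 3)): [0, 5, 2, 3, 1, 4]
After 3 (reverse(4, 5)): [0, 5, 2, 3, 4, 1]
After 4 (swap(5, 4)): [0, 5, 2, 3, 1, 4]
After 5 (swap(4, 3)): [0, 5, 2, 1, 3, 4]
After 6 (swap(0, 3)): [1, 5, 2, 0, 3, 4]
After 7 (swap(5, 1)): [1, 4, 2, 0, 3, 5]
After 8 (swap(2, 4)): [1, 4, 3, 0, 2, 5]
After 9 (swap(4, 2)): [1, 4, 2, 0, 3, 5]
After 10 (swap(5, 0)): [5, 4, 2, 0, 3, 1]
After 11 (swap(1, 5)): [5, 1, 2, 0, 3, 4]
After 12 (swap(4, 5)): [5, 1, 2, 0, 4, 3]
After 13 (swap(1, 5)): [5, 3, 2, 0, 4, 1]
After 14 (swap(4, 5)): [5, 3, 2, 0, 1, 4]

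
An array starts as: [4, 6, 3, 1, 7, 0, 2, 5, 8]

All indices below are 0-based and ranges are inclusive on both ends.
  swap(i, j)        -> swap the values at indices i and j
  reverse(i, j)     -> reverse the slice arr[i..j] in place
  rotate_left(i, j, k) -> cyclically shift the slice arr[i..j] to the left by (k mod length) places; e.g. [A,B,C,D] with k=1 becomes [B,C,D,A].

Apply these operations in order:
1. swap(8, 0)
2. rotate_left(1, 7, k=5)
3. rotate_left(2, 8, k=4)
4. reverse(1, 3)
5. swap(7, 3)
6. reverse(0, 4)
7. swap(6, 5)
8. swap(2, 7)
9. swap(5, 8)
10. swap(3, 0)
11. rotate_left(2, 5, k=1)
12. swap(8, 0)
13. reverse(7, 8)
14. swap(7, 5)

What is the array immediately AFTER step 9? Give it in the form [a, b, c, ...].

Answer: [4, 3, 2, 0, 8, 1, 5, 7, 6]

Derivation:
After 1 (swap(8, 0)): [8, 6, 3, 1, 7, 0, 2, 5, 4]
After 2 (rotate_left(1, 7, k=5)): [8, 2, 5, 6, 3, 1, 7, 0, 4]
After 3 (rotate_left(2, 8, k=4)): [8, 2, 7, 0, 4, 5, 6, 3, 1]
After 4 (reverse(1, 3)): [8, 0, 7, 2, 4, 5, 6, 3, 1]
After 5 (swap(7, 3)): [8, 0, 7, 3, 4, 5, 6, 2, 1]
After 6 (reverse(0, 4)): [4, 3, 7, 0, 8, 5, 6, 2, 1]
After 7 (swap(6, 5)): [4, 3, 7, 0, 8, 6, 5, 2, 1]
After 8 (swap(2, 7)): [4, 3, 2, 0, 8, 6, 5, 7, 1]
After 9 (swap(5, 8)): [4, 3, 2, 0, 8, 1, 5, 7, 6]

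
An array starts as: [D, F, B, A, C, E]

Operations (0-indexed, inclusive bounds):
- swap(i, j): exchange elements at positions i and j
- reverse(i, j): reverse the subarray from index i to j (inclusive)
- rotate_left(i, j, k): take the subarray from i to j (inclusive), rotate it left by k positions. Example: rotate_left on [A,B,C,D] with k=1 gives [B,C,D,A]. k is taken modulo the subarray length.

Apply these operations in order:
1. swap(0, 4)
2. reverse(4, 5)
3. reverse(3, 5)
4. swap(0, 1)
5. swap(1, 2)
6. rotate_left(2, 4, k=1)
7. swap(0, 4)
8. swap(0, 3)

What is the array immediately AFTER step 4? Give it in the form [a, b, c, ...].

Answer: [F, C, B, D, E, A]

Derivation:
After 1 (swap(0, 4)): [C, F, B, A, D, E]
After 2 (reverse(4, 5)): [C, F, B, A, E, D]
After 3 (reverse(3, 5)): [C, F, B, D, E, A]
After 4 (swap(0, 1)): [F, C, B, D, E, A]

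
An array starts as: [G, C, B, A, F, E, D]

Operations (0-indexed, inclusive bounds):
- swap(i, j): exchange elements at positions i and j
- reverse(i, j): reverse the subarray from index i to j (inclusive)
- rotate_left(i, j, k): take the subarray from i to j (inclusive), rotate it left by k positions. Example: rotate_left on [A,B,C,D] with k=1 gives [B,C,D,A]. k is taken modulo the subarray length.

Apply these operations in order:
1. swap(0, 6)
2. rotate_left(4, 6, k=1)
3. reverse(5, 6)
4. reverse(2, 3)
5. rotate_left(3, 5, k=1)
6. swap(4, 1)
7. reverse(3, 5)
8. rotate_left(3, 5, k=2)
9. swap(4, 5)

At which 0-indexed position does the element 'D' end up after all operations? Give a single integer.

After 1 (swap(0, 6)): [D, C, B, A, F, E, G]
After 2 (rotate_left(4, 6, k=1)): [D, C, B, A, E, G, F]
After 3 (reverse(5, 6)): [D, C, B, A, E, F, G]
After 4 (reverse(2, 3)): [D, C, A, B, E, F, G]
After 5 (rotate_left(3, 5, k=1)): [D, C, A, E, F, B, G]
After 6 (swap(4, 1)): [D, F, A, E, C, B, G]
After 7 (reverse(3, 5)): [D, F, A, B, C, E, G]
After 8 (rotate_left(3, 5, k=2)): [D, F, A, E, B, C, G]
After 9 (swap(4, 5)): [D, F, A, E, C, B, G]

Answer: 0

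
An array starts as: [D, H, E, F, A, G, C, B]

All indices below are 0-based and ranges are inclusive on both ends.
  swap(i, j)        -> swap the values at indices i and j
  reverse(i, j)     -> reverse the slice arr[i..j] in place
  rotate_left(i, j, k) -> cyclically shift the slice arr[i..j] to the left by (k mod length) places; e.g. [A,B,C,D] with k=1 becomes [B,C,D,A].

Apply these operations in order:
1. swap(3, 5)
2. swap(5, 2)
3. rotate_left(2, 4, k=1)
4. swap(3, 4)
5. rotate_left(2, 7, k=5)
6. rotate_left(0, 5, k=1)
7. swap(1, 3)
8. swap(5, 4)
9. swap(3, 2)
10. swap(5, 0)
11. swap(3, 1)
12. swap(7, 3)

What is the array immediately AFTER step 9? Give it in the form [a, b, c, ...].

After 1 (swap(3, 5)): [D, H, E, G, A, F, C, B]
After 2 (swap(5, 2)): [D, H, F, G, A, E, C, B]
After 3 (rotate_left(2, 4, k=1)): [D, H, G, A, F, E, C, B]
After 4 (swap(3, 4)): [D, H, G, F, A, E, C, B]
After 5 (rotate_left(2, 7, k=5)): [D, H, B, G, F, A, E, C]
After 6 (rotate_left(0, 5, k=1)): [H, B, G, F, A, D, E, C]
After 7 (swap(1, 3)): [H, F, G, B, A, D, E, C]
After 8 (swap(5, 4)): [H, F, G, B, D, A, E, C]
After 9 (swap(3, 2)): [H, F, B, G, D, A, E, C]

Answer: [H, F, B, G, D, A, E, C]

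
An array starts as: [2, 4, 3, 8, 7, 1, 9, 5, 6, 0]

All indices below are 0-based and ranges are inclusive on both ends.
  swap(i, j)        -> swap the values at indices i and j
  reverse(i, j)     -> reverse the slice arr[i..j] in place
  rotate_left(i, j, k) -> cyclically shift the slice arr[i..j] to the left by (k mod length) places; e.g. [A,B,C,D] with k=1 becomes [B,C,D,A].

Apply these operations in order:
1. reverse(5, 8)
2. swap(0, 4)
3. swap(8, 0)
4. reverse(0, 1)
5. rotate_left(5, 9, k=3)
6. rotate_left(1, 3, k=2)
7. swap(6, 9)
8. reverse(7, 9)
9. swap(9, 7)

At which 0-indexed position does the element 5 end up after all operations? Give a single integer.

After 1 (reverse(5, 8)): [2, 4, 3, 8, 7, 6, 5, 9, 1, 0]
After 2 (swap(0, 4)): [7, 4, 3, 8, 2, 6, 5, 9, 1, 0]
After 3 (swap(8, 0)): [1, 4, 3, 8, 2, 6, 5, 9, 7, 0]
After 4 (reverse(0, 1)): [4, 1, 3, 8, 2, 6, 5, 9, 7, 0]
After 5 (rotate_left(5, 9, k=3)): [4, 1, 3, 8, 2, 7, 0, 6, 5, 9]
After 6 (rotate_left(1, 3, k=2)): [4, 8, 1, 3, 2, 7, 0, 6, 5, 9]
After 7 (swap(6, 9)): [4, 8, 1, 3, 2, 7, 9, 6, 5, 0]
After 8 (reverse(7, 9)): [4, 8, 1, 3, 2, 7, 9, 0, 5, 6]
After 9 (swap(9, 7)): [4, 8, 1, 3, 2, 7, 9, 6, 5, 0]

Answer: 8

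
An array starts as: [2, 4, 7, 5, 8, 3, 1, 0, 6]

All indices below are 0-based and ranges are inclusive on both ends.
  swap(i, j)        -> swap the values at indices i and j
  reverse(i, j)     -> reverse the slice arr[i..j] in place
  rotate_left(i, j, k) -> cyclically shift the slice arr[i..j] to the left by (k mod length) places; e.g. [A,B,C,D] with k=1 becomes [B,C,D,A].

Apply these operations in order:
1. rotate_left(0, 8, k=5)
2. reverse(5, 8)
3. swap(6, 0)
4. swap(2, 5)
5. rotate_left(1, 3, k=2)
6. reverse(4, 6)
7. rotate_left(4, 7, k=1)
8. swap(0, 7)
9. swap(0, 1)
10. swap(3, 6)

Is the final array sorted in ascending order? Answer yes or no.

Answer: no

Derivation:
After 1 (rotate_left(0, 8, k=5)): [3, 1, 0, 6, 2, 4, 7, 5, 8]
After 2 (reverse(5, 8)): [3, 1, 0, 6, 2, 8, 5, 7, 4]
After 3 (swap(6, 0)): [5, 1, 0, 6, 2, 8, 3, 7, 4]
After 4 (swap(2, 5)): [5, 1, 8, 6, 2, 0, 3, 7, 4]
After 5 (rotate_left(1, 3, k=2)): [5, 6, 1, 8, 2, 0, 3, 7, 4]
After 6 (reverse(4, 6)): [5, 6, 1, 8, 3, 0, 2, 7, 4]
After 7 (rotate_left(4, 7, k=1)): [5, 6, 1, 8, 0, 2, 7, 3, 4]
After 8 (swap(0, 7)): [3, 6, 1, 8, 0, 2, 7, 5, 4]
After 9 (swap(0, 1)): [6, 3, 1, 8, 0, 2, 7, 5, 4]
After 10 (swap(3, 6)): [6, 3, 1, 7, 0, 2, 8, 5, 4]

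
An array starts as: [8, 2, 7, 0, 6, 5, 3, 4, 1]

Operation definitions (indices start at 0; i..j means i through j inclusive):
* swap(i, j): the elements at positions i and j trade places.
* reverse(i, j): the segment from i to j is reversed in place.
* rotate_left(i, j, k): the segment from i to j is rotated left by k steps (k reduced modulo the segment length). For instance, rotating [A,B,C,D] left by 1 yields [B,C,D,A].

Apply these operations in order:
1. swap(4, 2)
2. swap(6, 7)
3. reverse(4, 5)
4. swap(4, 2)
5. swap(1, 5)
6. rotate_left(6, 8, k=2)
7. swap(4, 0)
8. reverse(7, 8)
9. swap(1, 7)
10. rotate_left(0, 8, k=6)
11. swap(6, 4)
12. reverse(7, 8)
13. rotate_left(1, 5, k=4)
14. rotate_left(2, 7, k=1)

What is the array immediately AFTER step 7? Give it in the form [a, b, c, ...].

After 1 (swap(4, 2)): [8, 2, 6, 0, 7, 5, 3, 4, 1]
After 2 (swap(6, 7)): [8, 2, 6, 0, 7, 5, 4, 3, 1]
After 3 (reverse(4, 5)): [8, 2, 6, 0, 5, 7, 4, 3, 1]
After 4 (swap(4, 2)): [8, 2, 5, 0, 6, 7, 4, 3, 1]
After 5 (swap(1, 5)): [8, 7, 5, 0, 6, 2, 4, 3, 1]
After 6 (rotate_left(6, 8, k=2)): [8, 7, 5, 0, 6, 2, 1, 4, 3]
After 7 (swap(4, 0)): [6, 7, 5, 0, 8, 2, 1, 4, 3]

Answer: [6, 7, 5, 0, 8, 2, 1, 4, 3]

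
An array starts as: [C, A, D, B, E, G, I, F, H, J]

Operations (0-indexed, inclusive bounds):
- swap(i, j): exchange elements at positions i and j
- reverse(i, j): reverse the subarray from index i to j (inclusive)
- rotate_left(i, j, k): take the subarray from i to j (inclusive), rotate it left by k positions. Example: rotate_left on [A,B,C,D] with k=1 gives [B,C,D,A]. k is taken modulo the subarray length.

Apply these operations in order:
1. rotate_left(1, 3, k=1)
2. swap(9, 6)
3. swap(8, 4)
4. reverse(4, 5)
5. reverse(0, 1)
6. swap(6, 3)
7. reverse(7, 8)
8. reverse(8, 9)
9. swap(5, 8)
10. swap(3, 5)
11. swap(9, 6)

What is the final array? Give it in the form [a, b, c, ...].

Answer: [D, C, B, I, G, J, F, E, H, A]

Derivation:
After 1 (rotate_left(1, 3, k=1)): [C, D, B, A, E, G, I, F, H, J]
After 2 (swap(9, 6)): [C, D, B, A, E, G, J, F, H, I]
After 3 (swap(8, 4)): [C, D, B, A, H, G, J, F, E, I]
After 4 (reverse(4, 5)): [C, D, B, A, G, H, J, F, E, I]
After 5 (reverse(0, 1)): [D, C, B, A, G, H, J, F, E, I]
After 6 (swap(6, 3)): [D, C, B, J, G, H, A, F, E, I]
After 7 (reverse(7, 8)): [D, C, B, J, G, H, A, E, F, I]
After 8 (reverse(8, 9)): [D, C, B, J, G, H, A, E, I, F]
After 9 (swap(5, 8)): [D, C, B, J, G, I, A, E, H, F]
After 10 (swap(3, 5)): [D, C, B, I, G, J, A, E, H, F]
After 11 (swap(9, 6)): [D, C, B, I, G, J, F, E, H, A]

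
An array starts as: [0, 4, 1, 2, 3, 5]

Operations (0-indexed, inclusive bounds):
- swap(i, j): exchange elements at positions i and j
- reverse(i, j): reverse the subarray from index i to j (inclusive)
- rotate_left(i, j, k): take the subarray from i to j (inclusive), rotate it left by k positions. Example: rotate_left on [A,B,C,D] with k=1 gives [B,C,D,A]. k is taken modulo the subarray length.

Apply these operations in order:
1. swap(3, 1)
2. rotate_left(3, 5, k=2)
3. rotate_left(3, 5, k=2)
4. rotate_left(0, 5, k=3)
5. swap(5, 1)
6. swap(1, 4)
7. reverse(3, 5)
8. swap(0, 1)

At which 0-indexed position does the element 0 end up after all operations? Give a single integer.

After 1 (swap(3, 1)): [0, 2, 1, 4, 3, 5]
After 2 (rotate_left(3, 5, k=2)): [0, 2, 1, 5, 4, 3]
After 3 (rotate_left(3, 5, k=2)): [0, 2, 1, 3, 5, 4]
After 4 (rotate_left(0, 5, k=3)): [3, 5, 4, 0, 2, 1]
After 5 (swap(5, 1)): [3, 1, 4, 0, 2, 5]
After 6 (swap(1, 4)): [3, 2, 4, 0, 1, 5]
After 7 (reverse(3, 5)): [3, 2, 4, 5, 1, 0]
After 8 (swap(0, 1)): [2, 3, 4, 5, 1, 0]

Answer: 5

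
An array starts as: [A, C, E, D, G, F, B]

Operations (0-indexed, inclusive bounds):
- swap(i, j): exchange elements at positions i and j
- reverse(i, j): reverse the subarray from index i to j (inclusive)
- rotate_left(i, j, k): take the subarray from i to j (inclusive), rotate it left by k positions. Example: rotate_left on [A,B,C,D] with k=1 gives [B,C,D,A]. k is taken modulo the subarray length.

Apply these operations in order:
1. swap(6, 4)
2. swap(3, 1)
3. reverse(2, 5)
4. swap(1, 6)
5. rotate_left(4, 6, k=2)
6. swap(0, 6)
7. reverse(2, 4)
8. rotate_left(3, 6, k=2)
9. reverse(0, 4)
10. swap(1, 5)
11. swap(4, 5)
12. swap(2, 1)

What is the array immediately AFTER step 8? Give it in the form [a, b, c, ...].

Answer: [E, G, D, C, A, B, F]

Derivation:
After 1 (swap(6, 4)): [A, C, E, D, B, F, G]
After 2 (swap(3, 1)): [A, D, E, C, B, F, G]
After 3 (reverse(2, 5)): [A, D, F, B, C, E, G]
After 4 (swap(1, 6)): [A, G, F, B, C, E, D]
After 5 (rotate_left(4, 6, k=2)): [A, G, F, B, D, C, E]
After 6 (swap(0, 6)): [E, G, F, B, D, C, A]
After 7 (reverse(2, 4)): [E, G, D, B, F, C, A]
After 8 (rotate_left(3, 6, k=2)): [E, G, D, C, A, B, F]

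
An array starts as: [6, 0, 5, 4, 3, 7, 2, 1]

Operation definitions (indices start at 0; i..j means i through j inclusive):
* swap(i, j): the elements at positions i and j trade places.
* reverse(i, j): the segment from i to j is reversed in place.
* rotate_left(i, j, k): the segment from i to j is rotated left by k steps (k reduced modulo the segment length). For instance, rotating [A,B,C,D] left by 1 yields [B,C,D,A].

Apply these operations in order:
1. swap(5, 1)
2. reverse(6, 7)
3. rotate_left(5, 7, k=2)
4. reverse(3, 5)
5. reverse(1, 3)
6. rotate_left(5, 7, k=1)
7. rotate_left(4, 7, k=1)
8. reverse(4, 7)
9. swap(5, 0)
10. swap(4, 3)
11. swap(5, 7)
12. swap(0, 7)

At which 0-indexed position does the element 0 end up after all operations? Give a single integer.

Answer: 5

Derivation:
After 1 (swap(5, 1)): [6, 7, 5, 4, 3, 0, 2, 1]
After 2 (reverse(6, 7)): [6, 7, 5, 4, 3, 0, 1, 2]
After 3 (rotate_left(5, 7, k=2)): [6, 7, 5, 4, 3, 2, 0, 1]
After 4 (reverse(3, 5)): [6, 7, 5, 2, 3, 4, 0, 1]
After 5 (reverse(1, 3)): [6, 2, 5, 7, 3, 4, 0, 1]
After 6 (rotate_left(5, 7, k=1)): [6, 2, 5, 7, 3, 0, 1, 4]
After 7 (rotate_left(4, 7, k=1)): [6, 2, 5, 7, 0, 1, 4, 3]
After 8 (reverse(4, 7)): [6, 2, 5, 7, 3, 4, 1, 0]
After 9 (swap(5, 0)): [4, 2, 5, 7, 3, 6, 1, 0]
After 10 (swap(4, 3)): [4, 2, 5, 3, 7, 6, 1, 0]
After 11 (swap(5, 7)): [4, 2, 5, 3, 7, 0, 1, 6]
After 12 (swap(0, 7)): [6, 2, 5, 3, 7, 0, 1, 4]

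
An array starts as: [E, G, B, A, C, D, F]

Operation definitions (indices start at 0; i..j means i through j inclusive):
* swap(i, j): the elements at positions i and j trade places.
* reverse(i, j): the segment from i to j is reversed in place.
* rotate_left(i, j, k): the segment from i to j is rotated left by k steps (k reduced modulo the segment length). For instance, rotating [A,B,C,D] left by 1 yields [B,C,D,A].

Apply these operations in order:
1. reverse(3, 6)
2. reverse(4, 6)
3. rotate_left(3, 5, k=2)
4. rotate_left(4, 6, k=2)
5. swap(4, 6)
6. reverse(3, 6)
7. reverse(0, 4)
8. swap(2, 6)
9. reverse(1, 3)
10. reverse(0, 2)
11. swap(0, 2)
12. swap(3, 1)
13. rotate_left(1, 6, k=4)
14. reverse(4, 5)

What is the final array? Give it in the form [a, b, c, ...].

Answer: [F, A, B, D, G, C, E]

Derivation:
After 1 (reverse(3, 6)): [E, G, B, F, D, C, A]
After 2 (reverse(4, 6)): [E, G, B, F, A, C, D]
After 3 (rotate_left(3, 5, k=2)): [E, G, B, C, F, A, D]
After 4 (rotate_left(4, 6, k=2)): [E, G, B, C, D, F, A]
After 5 (swap(4, 6)): [E, G, B, C, A, F, D]
After 6 (reverse(3, 6)): [E, G, B, D, F, A, C]
After 7 (reverse(0, 4)): [F, D, B, G, E, A, C]
After 8 (swap(2, 6)): [F, D, C, G, E, A, B]
After 9 (reverse(1, 3)): [F, G, C, D, E, A, B]
After 10 (reverse(0, 2)): [C, G, F, D, E, A, B]
After 11 (swap(0, 2)): [F, G, C, D, E, A, B]
After 12 (swap(3, 1)): [F, D, C, G, E, A, B]
After 13 (rotate_left(1, 6, k=4)): [F, A, B, D, C, G, E]
After 14 (reverse(4, 5)): [F, A, B, D, G, C, E]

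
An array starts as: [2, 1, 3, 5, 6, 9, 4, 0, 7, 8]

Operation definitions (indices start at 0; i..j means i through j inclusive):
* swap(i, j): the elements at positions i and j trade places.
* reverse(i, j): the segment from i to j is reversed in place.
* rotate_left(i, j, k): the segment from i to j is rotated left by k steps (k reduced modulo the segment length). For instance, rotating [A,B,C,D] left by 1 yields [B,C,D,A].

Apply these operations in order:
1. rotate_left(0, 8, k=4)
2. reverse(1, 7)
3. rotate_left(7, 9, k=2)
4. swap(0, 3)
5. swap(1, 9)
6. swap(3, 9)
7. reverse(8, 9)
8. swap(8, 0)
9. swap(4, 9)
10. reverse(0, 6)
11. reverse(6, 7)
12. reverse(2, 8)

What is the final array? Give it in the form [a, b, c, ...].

After 1 (rotate_left(0, 8, k=4)): [6, 9, 4, 0, 7, 2, 1, 3, 5, 8]
After 2 (reverse(1, 7)): [6, 3, 1, 2, 7, 0, 4, 9, 5, 8]
After 3 (rotate_left(7, 9, k=2)): [6, 3, 1, 2, 7, 0, 4, 8, 9, 5]
After 4 (swap(0, 3)): [2, 3, 1, 6, 7, 0, 4, 8, 9, 5]
After 5 (swap(1, 9)): [2, 5, 1, 6, 7, 0, 4, 8, 9, 3]
After 6 (swap(3, 9)): [2, 5, 1, 3, 7, 0, 4, 8, 9, 6]
After 7 (reverse(8, 9)): [2, 5, 1, 3, 7, 0, 4, 8, 6, 9]
After 8 (swap(8, 0)): [6, 5, 1, 3, 7, 0, 4, 8, 2, 9]
After 9 (swap(4, 9)): [6, 5, 1, 3, 9, 0, 4, 8, 2, 7]
After 10 (reverse(0, 6)): [4, 0, 9, 3, 1, 5, 6, 8, 2, 7]
After 11 (reverse(6, 7)): [4, 0, 9, 3, 1, 5, 8, 6, 2, 7]
After 12 (reverse(2, 8)): [4, 0, 2, 6, 8, 5, 1, 3, 9, 7]

Answer: [4, 0, 2, 6, 8, 5, 1, 3, 9, 7]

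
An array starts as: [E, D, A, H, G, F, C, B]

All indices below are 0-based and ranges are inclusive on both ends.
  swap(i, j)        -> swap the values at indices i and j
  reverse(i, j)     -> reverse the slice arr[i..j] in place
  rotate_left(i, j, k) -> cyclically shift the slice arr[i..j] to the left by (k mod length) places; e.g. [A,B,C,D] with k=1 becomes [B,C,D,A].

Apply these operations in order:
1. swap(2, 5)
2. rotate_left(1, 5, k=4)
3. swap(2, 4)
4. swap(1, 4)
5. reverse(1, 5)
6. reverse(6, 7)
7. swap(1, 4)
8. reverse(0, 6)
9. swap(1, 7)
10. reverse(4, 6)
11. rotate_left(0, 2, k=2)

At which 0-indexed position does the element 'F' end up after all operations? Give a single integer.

After 1 (swap(2, 5)): [E, D, F, H, G, A, C, B]
After 2 (rotate_left(1, 5, k=4)): [E, A, D, F, H, G, C, B]
After 3 (swap(2, 4)): [E, A, H, F, D, G, C, B]
After 4 (swap(1, 4)): [E, D, H, F, A, G, C, B]
After 5 (reverse(1, 5)): [E, G, A, F, H, D, C, B]
After 6 (reverse(6, 7)): [E, G, A, F, H, D, B, C]
After 7 (swap(1, 4)): [E, H, A, F, G, D, B, C]
After 8 (reverse(0, 6)): [B, D, G, F, A, H, E, C]
After 9 (swap(1, 7)): [B, C, G, F, A, H, E, D]
After 10 (reverse(4, 6)): [B, C, G, F, E, H, A, D]
After 11 (rotate_left(0, 2, k=2)): [G, B, C, F, E, H, A, D]

Answer: 3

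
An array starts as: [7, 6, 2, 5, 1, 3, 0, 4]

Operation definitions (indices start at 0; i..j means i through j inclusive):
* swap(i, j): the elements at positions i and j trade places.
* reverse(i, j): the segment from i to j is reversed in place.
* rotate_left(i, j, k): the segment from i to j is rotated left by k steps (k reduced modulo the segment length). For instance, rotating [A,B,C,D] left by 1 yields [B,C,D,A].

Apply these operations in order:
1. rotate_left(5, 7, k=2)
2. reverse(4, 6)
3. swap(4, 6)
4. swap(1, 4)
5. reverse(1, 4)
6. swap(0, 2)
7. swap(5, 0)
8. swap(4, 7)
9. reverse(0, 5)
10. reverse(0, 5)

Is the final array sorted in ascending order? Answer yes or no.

After 1 (rotate_left(5, 7, k=2)): [7, 6, 2, 5, 1, 4, 3, 0]
After 2 (reverse(4, 6)): [7, 6, 2, 5, 3, 4, 1, 0]
After 3 (swap(4, 6)): [7, 6, 2, 5, 1, 4, 3, 0]
After 4 (swap(1, 4)): [7, 1, 2, 5, 6, 4, 3, 0]
After 5 (reverse(1, 4)): [7, 6, 5, 2, 1, 4, 3, 0]
After 6 (swap(0, 2)): [5, 6, 7, 2, 1, 4, 3, 0]
After 7 (swap(5, 0)): [4, 6, 7, 2, 1, 5, 3, 0]
After 8 (swap(4, 7)): [4, 6, 7, 2, 0, 5, 3, 1]
After 9 (reverse(0, 5)): [5, 0, 2, 7, 6, 4, 3, 1]
After 10 (reverse(0, 5)): [4, 6, 7, 2, 0, 5, 3, 1]

Answer: no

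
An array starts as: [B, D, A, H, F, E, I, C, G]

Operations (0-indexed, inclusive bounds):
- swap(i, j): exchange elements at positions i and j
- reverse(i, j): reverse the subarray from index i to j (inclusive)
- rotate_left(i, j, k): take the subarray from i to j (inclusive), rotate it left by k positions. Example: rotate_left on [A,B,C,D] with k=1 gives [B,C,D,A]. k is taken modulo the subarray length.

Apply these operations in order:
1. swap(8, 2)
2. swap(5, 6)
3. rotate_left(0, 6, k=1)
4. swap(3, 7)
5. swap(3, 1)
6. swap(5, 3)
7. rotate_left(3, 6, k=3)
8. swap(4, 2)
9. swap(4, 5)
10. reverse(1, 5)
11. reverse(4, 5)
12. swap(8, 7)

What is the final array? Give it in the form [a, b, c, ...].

After 1 (swap(8, 2)): [B, D, G, H, F, E, I, C, A]
After 2 (swap(5, 6)): [B, D, G, H, F, I, E, C, A]
After 3 (rotate_left(0, 6, k=1)): [D, G, H, F, I, E, B, C, A]
After 4 (swap(3, 7)): [D, G, H, C, I, E, B, F, A]
After 5 (swap(3, 1)): [D, C, H, G, I, E, B, F, A]
After 6 (swap(5, 3)): [D, C, H, E, I, G, B, F, A]
After 7 (rotate_left(3, 6, k=3)): [D, C, H, B, E, I, G, F, A]
After 8 (swap(4, 2)): [D, C, E, B, H, I, G, F, A]
After 9 (swap(4, 5)): [D, C, E, B, I, H, G, F, A]
After 10 (reverse(1, 5)): [D, H, I, B, E, C, G, F, A]
After 11 (reverse(4, 5)): [D, H, I, B, C, E, G, F, A]
After 12 (swap(8, 7)): [D, H, I, B, C, E, G, A, F]

Answer: [D, H, I, B, C, E, G, A, F]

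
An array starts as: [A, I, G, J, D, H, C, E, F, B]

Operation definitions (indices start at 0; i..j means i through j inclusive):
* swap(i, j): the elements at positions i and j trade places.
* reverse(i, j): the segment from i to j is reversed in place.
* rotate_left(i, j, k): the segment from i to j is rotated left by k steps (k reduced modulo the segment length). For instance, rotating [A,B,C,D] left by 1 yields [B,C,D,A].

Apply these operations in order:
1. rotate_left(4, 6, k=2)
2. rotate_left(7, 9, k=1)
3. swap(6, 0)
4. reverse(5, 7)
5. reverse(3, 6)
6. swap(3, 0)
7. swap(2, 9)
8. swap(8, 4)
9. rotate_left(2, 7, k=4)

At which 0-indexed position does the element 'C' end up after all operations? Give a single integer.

Answer: 7

Derivation:
After 1 (rotate_left(4, 6, k=2)): [A, I, G, J, C, D, H, E, F, B]
After 2 (rotate_left(7, 9, k=1)): [A, I, G, J, C, D, H, F, B, E]
After 3 (swap(6, 0)): [H, I, G, J, C, D, A, F, B, E]
After 4 (reverse(5, 7)): [H, I, G, J, C, F, A, D, B, E]
After 5 (reverse(3, 6)): [H, I, G, A, F, C, J, D, B, E]
After 6 (swap(3, 0)): [A, I, G, H, F, C, J, D, B, E]
After 7 (swap(2, 9)): [A, I, E, H, F, C, J, D, B, G]
After 8 (swap(8, 4)): [A, I, E, H, B, C, J, D, F, G]
After 9 (rotate_left(2, 7, k=4)): [A, I, J, D, E, H, B, C, F, G]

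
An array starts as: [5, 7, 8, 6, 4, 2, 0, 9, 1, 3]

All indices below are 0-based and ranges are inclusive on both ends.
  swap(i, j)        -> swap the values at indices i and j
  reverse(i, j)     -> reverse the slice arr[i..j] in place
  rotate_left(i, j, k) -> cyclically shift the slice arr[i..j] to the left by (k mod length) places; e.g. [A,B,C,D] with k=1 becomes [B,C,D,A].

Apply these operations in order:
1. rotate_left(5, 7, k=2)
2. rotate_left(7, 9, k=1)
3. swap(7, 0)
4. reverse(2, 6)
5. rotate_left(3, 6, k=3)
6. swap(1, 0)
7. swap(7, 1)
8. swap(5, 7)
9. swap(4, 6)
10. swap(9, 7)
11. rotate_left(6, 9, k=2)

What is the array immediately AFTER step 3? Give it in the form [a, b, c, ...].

Answer: [1, 7, 8, 6, 4, 9, 2, 5, 3, 0]

Derivation:
After 1 (rotate_left(5, 7, k=2)): [5, 7, 8, 6, 4, 9, 2, 0, 1, 3]
After 2 (rotate_left(7, 9, k=1)): [5, 7, 8, 6, 4, 9, 2, 1, 3, 0]
After 3 (swap(7, 0)): [1, 7, 8, 6, 4, 9, 2, 5, 3, 0]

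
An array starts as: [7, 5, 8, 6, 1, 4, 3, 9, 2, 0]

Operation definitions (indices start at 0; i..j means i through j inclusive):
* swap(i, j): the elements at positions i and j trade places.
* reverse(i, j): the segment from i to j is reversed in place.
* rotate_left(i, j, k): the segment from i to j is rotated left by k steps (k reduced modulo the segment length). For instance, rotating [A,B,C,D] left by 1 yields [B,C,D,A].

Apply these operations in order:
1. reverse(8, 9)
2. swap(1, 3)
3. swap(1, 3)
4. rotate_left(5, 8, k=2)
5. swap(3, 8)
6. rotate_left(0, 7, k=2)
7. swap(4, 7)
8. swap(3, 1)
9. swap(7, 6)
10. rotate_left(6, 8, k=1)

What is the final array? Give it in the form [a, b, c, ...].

Answer: [8, 9, 1, 3, 5, 4, 7, 6, 0, 2]

Derivation:
After 1 (reverse(8, 9)): [7, 5, 8, 6, 1, 4, 3, 9, 0, 2]
After 2 (swap(1, 3)): [7, 6, 8, 5, 1, 4, 3, 9, 0, 2]
After 3 (swap(1, 3)): [7, 5, 8, 6, 1, 4, 3, 9, 0, 2]
After 4 (rotate_left(5, 8, k=2)): [7, 5, 8, 6, 1, 9, 0, 4, 3, 2]
After 5 (swap(3, 8)): [7, 5, 8, 3, 1, 9, 0, 4, 6, 2]
After 6 (rotate_left(0, 7, k=2)): [8, 3, 1, 9, 0, 4, 7, 5, 6, 2]
After 7 (swap(4, 7)): [8, 3, 1, 9, 5, 4, 7, 0, 6, 2]
After 8 (swap(3, 1)): [8, 9, 1, 3, 5, 4, 7, 0, 6, 2]
After 9 (swap(7, 6)): [8, 9, 1, 3, 5, 4, 0, 7, 6, 2]
After 10 (rotate_left(6, 8, k=1)): [8, 9, 1, 3, 5, 4, 7, 6, 0, 2]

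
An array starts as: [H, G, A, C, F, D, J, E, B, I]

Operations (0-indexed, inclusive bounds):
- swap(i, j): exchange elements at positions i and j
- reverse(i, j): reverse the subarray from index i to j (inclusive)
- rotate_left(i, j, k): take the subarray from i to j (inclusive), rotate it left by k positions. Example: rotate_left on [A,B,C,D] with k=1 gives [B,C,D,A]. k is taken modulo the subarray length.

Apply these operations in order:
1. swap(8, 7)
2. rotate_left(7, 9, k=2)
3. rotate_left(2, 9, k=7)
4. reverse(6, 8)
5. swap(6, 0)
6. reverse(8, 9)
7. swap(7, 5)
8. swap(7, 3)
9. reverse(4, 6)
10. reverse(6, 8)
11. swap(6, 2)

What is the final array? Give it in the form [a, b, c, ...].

After 1 (swap(8, 7)): [H, G, A, C, F, D, J, B, E, I]
After 2 (rotate_left(7, 9, k=2)): [H, G, A, C, F, D, J, I, B, E]
After 3 (rotate_left(2, 9, k=7)): [H, G, E, A, C, F, D, J, I, B]
After 4 (reverse(6, 8)): [H, G, E, A, C, F, I, J, D, B]
After 5 (swap(6, 0)): [I, G, E, A, C, F, H, J, D, B]
After 6 (reverse(8, 9)): [I, G, E, A, C, F, H, J, B, D]
After 7 (swap(7, 5)): [I, G, E, A, C, J, H, F, B, D]
After 8 (swap(7, 3)): [I, G, E, F, C, J, H, A, B, D]
After 9 (reverse(4, 6)): [I, G, E, F, H, J, C, A, B, D]
After 10 (reverse(6, 8)): [I, G, E, F, H, J, B, A, C, D]
After 11 (swap(6, 2)): [I, G, B, F, H, J, E, A, C, D]

Answer: [I, G, B, F, H, J, E, A, C, D]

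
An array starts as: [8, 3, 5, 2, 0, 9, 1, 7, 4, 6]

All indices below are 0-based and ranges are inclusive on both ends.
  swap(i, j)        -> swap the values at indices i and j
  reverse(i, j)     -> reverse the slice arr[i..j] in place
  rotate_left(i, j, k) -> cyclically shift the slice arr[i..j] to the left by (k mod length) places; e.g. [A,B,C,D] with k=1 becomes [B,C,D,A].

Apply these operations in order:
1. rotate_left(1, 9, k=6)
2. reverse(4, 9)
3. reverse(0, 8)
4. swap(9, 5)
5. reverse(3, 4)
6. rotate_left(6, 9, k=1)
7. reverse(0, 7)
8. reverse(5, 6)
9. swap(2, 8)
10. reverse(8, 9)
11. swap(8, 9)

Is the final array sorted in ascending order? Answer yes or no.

Answer: no

Derivation:
After 1 (rotate_left(1, 9, k=6)): [8, 7, 4, 6, 3, 5, 2, 0, 9, 1]
After 2 (reverse(4, 9)): [8, 7, 4, 6, 1, 9, 0, 2, 5, 3]
After 3 (reverse(0, 8)): [5, 2, 0, 9, 1, 6, 4, 7, 8, 3]
After 4 (swap(9, 5)): [5, 2, 0, 9, 1, 3, 4, 7, 8, 6]
After 5 (reverse(3, 4)): [5, 2, 0, 1, 9, 3, 4, 7, 8, 6]
After 6 (rotate_left(6, 9, k=1)): [5, 2, 0, 1, 9, 3, 7, 8, 6, 4]
After 7 (reverse(0, 7)): [8, 7, 3, 9, 1, 0, 2, 5, 6, 4]
After 8 (reverse(5, 6)): [8, 7, 3, 9, 1, 2, 0, 5, 6, 4]
After 9 (swap(2, 8)): [8, 7, 6, 9, 1, 2, 0, 5, 3, 4]
After 10 (reverse(8, 9)): [8, 7, 6, 9, 1, 2, 0, 5, 4, 3]
After 11 (swap(8, 9)): [8, 7, 6, 9, 1, 2, 0, 5, 3, 4]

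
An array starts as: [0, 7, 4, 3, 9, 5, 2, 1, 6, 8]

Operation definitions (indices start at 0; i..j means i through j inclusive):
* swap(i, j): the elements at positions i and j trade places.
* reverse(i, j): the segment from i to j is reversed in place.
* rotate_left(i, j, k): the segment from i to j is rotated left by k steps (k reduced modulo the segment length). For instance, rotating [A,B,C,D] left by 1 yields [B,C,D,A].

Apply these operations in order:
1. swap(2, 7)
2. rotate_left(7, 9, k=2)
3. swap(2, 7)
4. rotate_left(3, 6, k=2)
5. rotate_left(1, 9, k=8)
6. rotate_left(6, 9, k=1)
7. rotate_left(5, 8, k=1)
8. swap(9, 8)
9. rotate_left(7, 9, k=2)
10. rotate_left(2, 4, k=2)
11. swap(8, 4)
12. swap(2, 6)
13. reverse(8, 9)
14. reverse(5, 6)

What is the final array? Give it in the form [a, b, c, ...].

After 1 (swap(2, 7)): [0, 7, 1, 3, 9, 5, 2, 4, 6, 8]
After 2 (rotate_left(7, 9, k=2)): [0, 7, 1, 3, 9, 5, 2, 8, 4, 6]
After 3 (swap(2, 7)): [0, 7, 8, 3, 9, 5, 2, 1, 4, 6]
After 4 (rotate_left(3, 6, k=2)): [0, 7, 8, 5, 2, 3, 9, 1, 4, 6]
After 5 (rotate_left(1, 9, k=8)): [0, 6, 7, 8, 5, 2, 3, 9, 1, 4]
After 6 (rotate_left(6, 9, k=1)): [0, 6, 7, 8, 5, 2, 9, 1, 4, 3]
After 7 (rotate_left(5, 8, k=1)): [0, 6, 7, 8, 5, 9, 1, 4, 2, 3]
After 8 (swap(9, 8)): [0, 6, 7, 8, 5, 9, 1, 4, 3, 2]
After 9 (rotate_left(7, 9, k=2)): [0, 6, 7, 8, 5, 9, 1, 2, 4, 3]
After 10 (rotate_left(2, 4, k=2)): [0, 6, 5, 7, 8, 9, 1, 2, 4, 3]
After 11 (swap(8, 4)): [0, 6, 5, 7, 4, 9, 1, 2, 8, 3]
After 12 (swap(2, 6)): [0, 6, 1, 7, 4, 9, 5, 2, 8, 3]
After 13 (reverse(8, 9)): [0, 6, 1, 7, 4, 9, 5, 2, 3, 8]
After 14 (reverse(5, 6)): [0, 6, 1, 7, 4, 5, 9, 2, 3, 8]

Answer: [0, 6, 1, 7, 4, 5, 9, 2, 3, 8]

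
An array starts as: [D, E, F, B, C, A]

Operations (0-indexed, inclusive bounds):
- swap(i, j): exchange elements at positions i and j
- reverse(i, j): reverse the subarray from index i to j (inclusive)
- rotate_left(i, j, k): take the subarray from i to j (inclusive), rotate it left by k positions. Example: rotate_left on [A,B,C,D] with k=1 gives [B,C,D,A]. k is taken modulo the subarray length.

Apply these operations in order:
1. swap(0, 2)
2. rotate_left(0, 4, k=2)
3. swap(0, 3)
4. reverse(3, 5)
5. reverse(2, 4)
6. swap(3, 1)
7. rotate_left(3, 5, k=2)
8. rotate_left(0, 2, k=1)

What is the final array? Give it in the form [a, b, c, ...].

After 1 (swap(0, 2)): [F, E, D, B, C, A]
After 2 (rotate_left(0, 4, k=2)): [D, B, C, F, E, A]
After 3 (swap(0, 3)): [F, B, C, D, E, A]
After 4 (reverse(3, 5)): [F, B, C, A, E, D]
After 5 (reverse(2, 4)): [F, B, E, A, C, D]
After 6 (swap(3, 1)): [F, A, E, B, C, D]
After 7 (rotate_left(3, 5, k=2)): [F, A, E, D, B, C]
After 8 (rotate_left(0, 2, k=1)): [A, E, F, D, B, C]

Answer: [A, E, F, D, B, C]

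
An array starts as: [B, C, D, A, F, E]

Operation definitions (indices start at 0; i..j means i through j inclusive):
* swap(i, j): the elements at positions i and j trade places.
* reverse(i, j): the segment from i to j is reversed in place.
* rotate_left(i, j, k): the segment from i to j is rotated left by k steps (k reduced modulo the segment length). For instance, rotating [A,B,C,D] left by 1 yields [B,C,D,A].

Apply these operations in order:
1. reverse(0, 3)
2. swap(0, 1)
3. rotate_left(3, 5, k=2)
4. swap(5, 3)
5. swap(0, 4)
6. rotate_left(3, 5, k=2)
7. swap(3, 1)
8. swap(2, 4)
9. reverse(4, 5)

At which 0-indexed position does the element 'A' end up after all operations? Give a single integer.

Answer: 3

Derivation:
After 1 (reverse(0, 3)): [A, D, C, B, F, E]
After 2 (swap(0, 1)): [D, A, C, B, F, E]
After 3 (rotate_left(3, 5, k=2)): [D, A, C, E, B, F]
After 4 (swap(5, 3)): [D, A, C, F, B, E]
After 5 (swap(0, 4)): [B, A, C, F, D, E]
After 6 (rotate_left(3, 5, k=2)): [B, A, C, E, F, D]
After 7 (swap(3, 1)): [B, E, C, A, F, D]
After 8 (swap(2, 4)): [B, E, F, A, C, D]
After 9 (reverse(4, 5)): [B, E, F, A, D, C]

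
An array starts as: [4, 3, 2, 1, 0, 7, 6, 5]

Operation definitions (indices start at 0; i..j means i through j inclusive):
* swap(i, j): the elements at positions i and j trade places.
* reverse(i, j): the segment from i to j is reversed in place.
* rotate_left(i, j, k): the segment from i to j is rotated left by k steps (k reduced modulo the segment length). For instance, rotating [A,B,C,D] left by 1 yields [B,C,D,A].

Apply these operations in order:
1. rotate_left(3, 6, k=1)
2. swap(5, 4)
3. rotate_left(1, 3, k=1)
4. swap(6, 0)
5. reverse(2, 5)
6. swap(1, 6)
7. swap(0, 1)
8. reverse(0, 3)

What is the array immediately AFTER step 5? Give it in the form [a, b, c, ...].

After 1 (rotate_left(3, 6, k=1)): [4, 3, 2, 0, 7, 6, 1, 5]
After 2 (swap(5, 4)): [4, 3, 2, 0, 6, 7, 1, 5]
After 3 (rotate_left(1, 3, k=1)): [4, 2, 0, 3, 6, 7, 1, 5]
After 4 (swap(6, 0)): [1, 2, 0, 3, 6, 7, 4, 5]
After 5 (reverse(2, 5)): [1, 2, 7, 6, 3, 0, 4, 5]

Answer: [1, 2, 7, 6, 3, 0, 4, 5]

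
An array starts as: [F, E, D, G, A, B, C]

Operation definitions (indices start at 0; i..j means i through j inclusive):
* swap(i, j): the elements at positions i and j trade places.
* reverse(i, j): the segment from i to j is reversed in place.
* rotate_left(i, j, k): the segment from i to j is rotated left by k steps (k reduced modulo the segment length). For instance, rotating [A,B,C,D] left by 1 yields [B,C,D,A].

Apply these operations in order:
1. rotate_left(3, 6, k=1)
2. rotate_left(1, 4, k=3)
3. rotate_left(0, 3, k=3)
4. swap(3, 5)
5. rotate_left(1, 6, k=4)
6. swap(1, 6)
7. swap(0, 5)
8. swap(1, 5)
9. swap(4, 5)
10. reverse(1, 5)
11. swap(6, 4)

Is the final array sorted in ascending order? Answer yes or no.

After 1 (rotate_left(3, 6, k=1)): [F, E, D, A, B, C, G]
After 2 (rotate_left(1, 4, k=3)): [F, B, E, D, A, C, G]
After 3 (rotate_left(0, 3, k=3)): [D, F, B, E, A, C, G]
After 4 (swap(3, 5)): [D, F, B, C, A, E, G]
After 5 (rotate_left(1, 6, k=4)): [D, E, G, F, B, C, A]
After 6 (swap(1, 6)): [D, A, G, F, B, C, E]
After 7 (swap(0, 5)): [C, A, G, F, B, D, E]
After 8 (swap(1, 5)): [C, D, G, F, B, A, E]
After 9 (swap(4, 5)): [C, D, G, F, A, B, E]
After 10 (reverse(1, 5)): [C, B, A, F, G, D, E]
After 11 (swap(6, 4)): [C, B, A, F, E, D, G]

Answer: no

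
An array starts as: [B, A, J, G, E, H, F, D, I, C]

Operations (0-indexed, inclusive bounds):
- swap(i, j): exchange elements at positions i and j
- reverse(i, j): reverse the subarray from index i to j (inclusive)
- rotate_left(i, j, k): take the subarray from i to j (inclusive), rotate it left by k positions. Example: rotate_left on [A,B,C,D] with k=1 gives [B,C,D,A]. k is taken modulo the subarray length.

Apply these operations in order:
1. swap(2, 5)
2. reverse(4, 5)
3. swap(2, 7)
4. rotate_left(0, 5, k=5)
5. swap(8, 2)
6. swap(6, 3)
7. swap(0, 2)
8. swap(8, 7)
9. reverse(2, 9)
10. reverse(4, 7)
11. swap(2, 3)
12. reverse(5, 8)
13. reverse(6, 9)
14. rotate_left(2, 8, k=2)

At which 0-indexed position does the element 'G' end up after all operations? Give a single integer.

Answer: 2

Derivation:
After 1 (swap(2, 5)): [B, A, H, G, E, J, F, D, I, C]
After 2 (reverse(4, 5)): [B, A, H, G, J, E, F, D, I, C]
After 3 (swap(2, 7)): [B, A, D, G, J, E, F, H, I, C]
After 4 (rotate_left(0, 5, k=5)): [E, B, A, D, G, J, F, H, I, C]
After 5 (swap(8, 2)): [E, B, I, D, G, J, F, H, A, C]
After 6 (swap(6, 3)): [E, B, I, F, G, J, D, H, A, C]
After 7 (swap(0, 2)): [I, B, E, F, G, J, D, H, A, C]
After 8 (swap(8, 7)): [I, B, E, F, G, J, D, A, H, C]
After 9 (reverse(2, 9)): [I, B, C, H, A, D, J, G, F, E]
After 10 (reverse(4, 7)): [I, B, C, H, G, J, D, A, F, E]
After 11 (swap(2, 3)): [I, B, H, C, G, J, D, A, F, E]
After 12 (reverse(5, 8)): [I, B, H, C, G, F, A, D, J, E]
After 13 (reverse(6, 9)): [I, B, H, C, G, F, E, J, D, A]
After 14 (rotate_left(2, 8, k=2)): [I, B, G, F, E, J, D, H, C, A]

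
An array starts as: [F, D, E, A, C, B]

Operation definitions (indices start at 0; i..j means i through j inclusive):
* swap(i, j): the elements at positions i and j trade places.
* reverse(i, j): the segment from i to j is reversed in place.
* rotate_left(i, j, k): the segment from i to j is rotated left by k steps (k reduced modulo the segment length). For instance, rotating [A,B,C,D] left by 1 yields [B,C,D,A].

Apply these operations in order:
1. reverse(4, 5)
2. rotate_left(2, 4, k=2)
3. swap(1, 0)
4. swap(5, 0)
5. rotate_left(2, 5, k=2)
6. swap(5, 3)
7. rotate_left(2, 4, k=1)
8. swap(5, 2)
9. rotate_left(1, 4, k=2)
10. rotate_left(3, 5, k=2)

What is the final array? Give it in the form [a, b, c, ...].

Answer: [C, B, A, E, F, D]

Derivation:
After 1 (reverse(4, 5)): [F, D, E, A, B, C]
After 2 (rotate_left(2, 4, k=2)): [F, D, B, E, A, C]
After 3 (swap(1, 0)): [D, F, B, E, A, C]
After 4 (swap(5, 0)): [C, F, B, E, A, D]
After 5 (rotate_left(2, 5, k=2)): [C, F, A, D, B, E]
After 6 (swap(5, 3)): [C, F, A, E, B, D]
After 7 (rotate_left(2, 4, k=1)): [C, F, E, B, A, D]
After 8 (swap(5, 2)): [C, F, D, B, A, E]
After 9 (rotate_left(1, 4, k=2)): [C, B, A, F, D, E]
After 10 (rotate_left(3, 5, k=2)): [C, B, A, E, F, D]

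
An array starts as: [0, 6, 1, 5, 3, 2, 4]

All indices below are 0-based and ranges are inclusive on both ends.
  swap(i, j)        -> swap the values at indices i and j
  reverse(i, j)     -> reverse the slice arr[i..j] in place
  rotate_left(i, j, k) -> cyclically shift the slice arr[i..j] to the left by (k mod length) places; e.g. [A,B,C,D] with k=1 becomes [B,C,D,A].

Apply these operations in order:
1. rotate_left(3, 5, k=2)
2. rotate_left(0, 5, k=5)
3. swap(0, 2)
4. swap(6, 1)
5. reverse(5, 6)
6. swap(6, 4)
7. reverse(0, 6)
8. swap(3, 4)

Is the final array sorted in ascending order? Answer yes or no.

Answer: no

Derivation:
After 1 (rotate_left(3, 5, k=2)): [0, 6, 1, 2, 5, 3, 4]
After 2 (rotate_left(0, 5, k=5)): [3, 0, 6, 1, 2, 5, 4]
After 3 (swap(0, 2)): [6, 0, 3, 1, 2, 5, 4]
After 4 (swap(6, 1)): [6, 4, 3, 1, 2, 5, 0]
After 5 (reverse(5, 6)): [6, 4, 3, 1, 2, 0, 5]
After 6 (swap(6, 4)): [6, 4, 3, 1, 5, 0, 2]
After 7 (reverse(0, 6)): [2, 0, 5, 1, 3, 4, 6]
After 8 (swap(3, 4)): [2, 0, 5, 3, 1, 4, 6]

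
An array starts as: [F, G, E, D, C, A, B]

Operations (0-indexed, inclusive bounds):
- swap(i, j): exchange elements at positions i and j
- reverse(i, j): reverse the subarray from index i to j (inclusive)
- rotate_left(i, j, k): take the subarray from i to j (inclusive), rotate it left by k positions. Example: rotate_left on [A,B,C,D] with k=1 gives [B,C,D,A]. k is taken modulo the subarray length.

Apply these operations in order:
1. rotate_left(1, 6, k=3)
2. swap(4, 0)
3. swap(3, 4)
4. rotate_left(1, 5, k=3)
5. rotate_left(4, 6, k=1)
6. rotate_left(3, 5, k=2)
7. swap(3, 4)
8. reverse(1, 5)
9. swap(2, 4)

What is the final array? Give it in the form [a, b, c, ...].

Answer: [G, F, E, C, D, B, A]

Derivation:
After 1 (rotate_left(1, 6, k=3)): [F, C, A, B, G, E, D]
After 2 (swap(4, 0)): [G, C, A, B, F, E, D]
After 3 (swap(3, 4)): [G, C, A, F, B, E, D]
After 4 (rotate_left(1, 5, k=3)): [G, B, E, C, A, F, D]
After 5 (rotate_left(4, 6, k=1)): [G, B, E, C, F, D, A]
After 6 (rotate_left(3, 5, k=2)): [G, B, E, D, C, F, A]
After 7 (swap(3, 4)): [G, B, E, C, D, F, A]
After 8 (reverse(1, 5)): [G, F, D, C, E, B, A]
After 9 (swap(2, 4)): [G, F, E, C, D, B, A]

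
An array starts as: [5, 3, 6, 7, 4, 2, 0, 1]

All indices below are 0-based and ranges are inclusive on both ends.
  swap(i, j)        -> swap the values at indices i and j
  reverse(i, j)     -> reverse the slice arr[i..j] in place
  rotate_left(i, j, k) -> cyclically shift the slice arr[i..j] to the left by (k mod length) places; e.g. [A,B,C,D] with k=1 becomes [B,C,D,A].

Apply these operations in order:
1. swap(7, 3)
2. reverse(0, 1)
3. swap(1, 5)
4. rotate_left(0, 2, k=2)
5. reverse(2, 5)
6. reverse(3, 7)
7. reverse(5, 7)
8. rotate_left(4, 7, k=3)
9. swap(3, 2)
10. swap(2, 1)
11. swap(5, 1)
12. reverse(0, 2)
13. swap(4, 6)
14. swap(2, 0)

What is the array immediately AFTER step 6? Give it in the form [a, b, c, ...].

Answer: [6, 3, 5, 7, 0, 2, 1, 4]

Derivation:
After 1 (swap(7, 3)): [5, 3, 6, 1, 4, 2, 0, 7]
After 2 (reverse(0, 1)): [3, 5, 6, 1, 4, 2, 0, 7]
After 3 (swap(1, 5)): [3, 2, 6, 1, 4, 5, 0, 7]
After 4 (rotate_left(0, 2, k=2)): [6, 3, 2, 1, 4, 5, 0, 7]
After 5 (reverse(2, 5)): [6, 3, 5, 4, 1, 2, 0, 7]
After 6 (reverse(3, 7)): [6, 3, 5, 7, 0, 2, 1, 4]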